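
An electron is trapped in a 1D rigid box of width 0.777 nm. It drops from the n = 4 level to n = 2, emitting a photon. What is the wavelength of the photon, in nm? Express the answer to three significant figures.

λ = 166 nm

E_1 = h²/(8m_eL²) = 9.979×10^-20 J, so ΔE = (4² − 2²)E_1 = 1.197×10^-18 J.
λ = hc/ΔE = (6.626×10^-34·2.998×10^8)/1.197×10^-18 = 1.66×10^-7 m = 166 nm.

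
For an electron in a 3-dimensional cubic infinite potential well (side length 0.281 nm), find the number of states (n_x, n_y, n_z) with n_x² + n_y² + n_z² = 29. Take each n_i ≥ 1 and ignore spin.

degeneracy = 6

The level has n_x² + n_y² + n_z² = 29. The ordered positive-integer solutions are (2, 3, 4), (2, 4, 3), (3, 2, 4), (3, 4, 2), (4, 2, 3), (4, 3, 2).
That gives 6 states.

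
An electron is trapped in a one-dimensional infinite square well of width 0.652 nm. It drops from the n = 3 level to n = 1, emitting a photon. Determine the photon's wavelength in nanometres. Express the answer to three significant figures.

λ = 175 nm

E_1 = h²/(8m_eL²) = 1.417×10^-19 J, so ΔE = (3² − 1²)E_1 = 1.134×10^-18 J.
λ = hc/ΔE = (6.626×10^-34·2.998×10^8)/1.134×10^-18 = 1.75×10^-7 m = 175 nm.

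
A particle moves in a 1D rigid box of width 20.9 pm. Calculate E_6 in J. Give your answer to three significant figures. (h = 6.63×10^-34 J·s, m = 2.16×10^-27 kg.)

For an infinite well E_n = n²h²/(8mL²), so E_1 = h²/(8mL²) = (6.63×10^-34)²/(8·2.16×10^-27·(2.09×10^-11 m)²) = 5.824×10^-20 J.
Then E_6 = 6²·E_1 = 36·5.824×10^-20 J = 2.10×10^-18 J.

E_6 = 2.10×10^-18 J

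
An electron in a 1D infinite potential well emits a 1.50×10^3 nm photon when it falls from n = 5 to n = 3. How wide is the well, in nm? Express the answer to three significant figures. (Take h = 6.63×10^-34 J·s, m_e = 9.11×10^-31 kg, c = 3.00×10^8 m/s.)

L = 2.70 nm

The photon carries ΔE = hc/λ = 6.63×10^-34·3.00×10^8/1.50×10^-6 m = 1.326×10^-19 J.
Since ΔE = (5² − 3²)E_1, E_1 = 8.287×10^-21 J, and L = h/√(8m_eE_1) = 2.70×10^-9 m = 2.70 nm.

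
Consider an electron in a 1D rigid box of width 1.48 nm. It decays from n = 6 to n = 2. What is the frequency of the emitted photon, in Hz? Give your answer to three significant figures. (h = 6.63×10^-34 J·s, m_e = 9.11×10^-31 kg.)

E_1 = h²/(8m_eL²) = 2.754×10^-20 J and ΔE = (6² − 2²)E_1 = 8.813×10^-19 J.
f = ΔE/h = 8.813×10^-19/6.63×10^-34 = 1.33×10^15 Hz.

f = 1.33×10^15 Hz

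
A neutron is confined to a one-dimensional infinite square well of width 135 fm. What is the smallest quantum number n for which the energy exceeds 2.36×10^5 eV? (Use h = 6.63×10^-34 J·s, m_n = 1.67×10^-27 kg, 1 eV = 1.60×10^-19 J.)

E_1 = h²/(8m_nL²) = 1.805×10^-15 J = 1.128×10^4 eV.
Need n² > 2.36×10^5/1.128×10^4 = 20.92, i.e. n > 4.574.
The smallest integer satisfying this is n = 5.

n = 5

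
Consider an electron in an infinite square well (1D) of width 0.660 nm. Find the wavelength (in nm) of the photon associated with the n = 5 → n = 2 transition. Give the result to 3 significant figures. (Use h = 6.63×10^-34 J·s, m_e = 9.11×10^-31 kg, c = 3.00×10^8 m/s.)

λ = 68.4 nm

E_1 = h²/(8m_eL²) = 1.385×10^-19 J, so ΔE = (5² − 2²)E_1 = 2.908×10^-18 J.
λ = hc/ΔE = (6.63×10^-34·3.00×10^8)/2.908×10^-18 = 6.84×10^-8 m = 68.4 nm.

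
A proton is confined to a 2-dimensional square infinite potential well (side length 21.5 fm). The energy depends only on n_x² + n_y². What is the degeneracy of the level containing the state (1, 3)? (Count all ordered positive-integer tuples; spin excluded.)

degeneracy = 2

The level has n_x² + n_y² = 10. The ordered positive-integer solutions are (1, 3), (3, 1).
That gives 2 states.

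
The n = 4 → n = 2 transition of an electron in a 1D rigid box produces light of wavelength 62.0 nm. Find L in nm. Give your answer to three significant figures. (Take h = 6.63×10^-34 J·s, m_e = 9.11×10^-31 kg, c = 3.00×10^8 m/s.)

The photon carries ΔE = hc/λ = 6.63×10^-34·3.00×10^8/6.20×10^-8 m = 3.208×10^-18 J.
Since ΔE = (4² − 2²)E_1, E_1 = 2.673×10^-19 J, and L = h/√(8m_eE_1) = 4.75×10^-10 m = 0.475 nm.

L = 0.475 nm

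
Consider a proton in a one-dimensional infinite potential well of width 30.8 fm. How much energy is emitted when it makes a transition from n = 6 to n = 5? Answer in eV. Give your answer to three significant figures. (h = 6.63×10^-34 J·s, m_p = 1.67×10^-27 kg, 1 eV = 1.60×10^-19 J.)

E_1 = h²/(8m_pL²) = 3.468×10^-14 J.
|ΔE| = |6² − 5²|·E_1 = 11·3.468×10^-14 J = 3.815×10^-13 J = 2.38×10^6 eV.

|ΔE| = 2.38×10^6 eV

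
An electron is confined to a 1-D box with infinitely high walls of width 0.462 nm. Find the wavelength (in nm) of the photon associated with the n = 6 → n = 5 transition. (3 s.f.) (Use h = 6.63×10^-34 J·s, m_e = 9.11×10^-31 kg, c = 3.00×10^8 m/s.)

λ = 64.0 nm

E_1 = h²/(8m_eL²) = 2.826×10^-19 J, so ΔE = (6² − 5²)E_1 = 3.109×10^-18 J.
λ = hc/ΔE = (6.63×10^-34·3.00×10^8)/3.109×10^-18 = 6.40×10^-8 m = 64.0 nm.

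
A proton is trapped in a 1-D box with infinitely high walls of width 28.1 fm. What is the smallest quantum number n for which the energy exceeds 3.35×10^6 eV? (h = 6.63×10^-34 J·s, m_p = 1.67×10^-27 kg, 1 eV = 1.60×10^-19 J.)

E_1 = h²/(8m_pL²) = 4.167×10^-14 J = 2.604×10^5 eV.
Need n² > 3.35×10^6/2.604×10^5 = 12.86, i.e. n > 3.586.
The smallest integer satisfying this is n = 4.

n = 4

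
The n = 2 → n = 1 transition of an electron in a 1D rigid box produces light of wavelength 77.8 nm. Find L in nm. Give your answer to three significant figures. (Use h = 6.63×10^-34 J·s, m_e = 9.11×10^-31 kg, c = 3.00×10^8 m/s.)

The photon carries ΔE = hc/λ = 6.63×10^-34·3.00×10^8/7.78×10^-8 m = 2.557×10^-18 J.
Since ΔE = (2² − 1²)E_1, E_1 = 8.523×10^-19 J, and L = h/√(8m_eE_1) = 2.66×10^-10 m = 0.266 nm.

L = 0.266 nm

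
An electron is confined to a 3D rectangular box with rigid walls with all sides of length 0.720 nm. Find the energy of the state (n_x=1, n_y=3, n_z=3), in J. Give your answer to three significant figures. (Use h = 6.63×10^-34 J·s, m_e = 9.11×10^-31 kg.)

E = 2.21×10^-18 J

For a 3D rectangular well E = (h²/8m_e)·Σ n_i²/L_i² = (6.63×10^-34)²/(8·9.11×10^-31) · [1²/(0.720 nm)² + 3²/(0.720 nm)² + 3²/(0.720 nm)²].
Evaluating gives E = 2.21×10^-18 J.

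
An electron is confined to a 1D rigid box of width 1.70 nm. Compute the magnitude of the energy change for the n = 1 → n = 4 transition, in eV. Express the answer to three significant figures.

E_1 = h²/(8m_eL²) = 2.085×10^-20 J.
|ΔE| = |1² − 4²|·E_1 = 15·2.085×10^-20 J = 3.127×10^-19 J = 1.95 eV.

|ΔE| = 1.95 eV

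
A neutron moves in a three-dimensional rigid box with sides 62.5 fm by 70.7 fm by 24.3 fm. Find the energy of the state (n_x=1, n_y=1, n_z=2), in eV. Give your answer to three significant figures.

For a 3D rectangular well E = (h²/8m_n)·Σ n_i²/L_i² = (6.626×10^-34)²/(8·1.675×10^-27) · [1²/(62.5 fm)² + 1²/(70.7 fm)² + 2²/(24.3 fm)²].
Evaluating gives E = 2.369×10^-13 J = 1.48×10^6 eV.

E = 1.48×10^6 eV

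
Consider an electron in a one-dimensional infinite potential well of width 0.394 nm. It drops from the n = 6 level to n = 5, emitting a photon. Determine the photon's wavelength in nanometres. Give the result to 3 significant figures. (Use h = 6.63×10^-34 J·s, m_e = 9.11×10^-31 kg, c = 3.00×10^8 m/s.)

E_1 = h²/(8m_eL²) = 3.885×10^-19 J, so ΔE = (6² − 5²)E_1 = 4.273×10^-18 J.
λ = hc/ΔE = (6.63×10^-34·3.00×10^8)/4.273×10^-18 = 4.65×10^-8 m = 46.5 nm.

λ = 46.5 nm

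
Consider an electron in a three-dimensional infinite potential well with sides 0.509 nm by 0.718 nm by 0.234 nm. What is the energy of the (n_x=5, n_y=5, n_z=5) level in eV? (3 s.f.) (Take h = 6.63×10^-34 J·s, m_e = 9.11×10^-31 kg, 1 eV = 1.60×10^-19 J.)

For a 3D rectangular well E = (h²/8m_e)·Σ n_i²/L_i² = (6.63×10^-34)²/(8·9.11×10^-31) · [5²/(0.509 nm)² + 5²/(0.718 nm)² + 5²/(0.234 nm)²].
Evaluating gives E = 3.628×10^-17 J = 227 eV.

E = 227 eV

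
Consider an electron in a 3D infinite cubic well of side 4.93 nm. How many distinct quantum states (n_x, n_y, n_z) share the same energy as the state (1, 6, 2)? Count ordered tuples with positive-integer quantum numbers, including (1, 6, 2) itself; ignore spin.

degeneracy = 9

The level has n_x² + n_y² + n_z² = 41. The ordered positive-integer solutions are (1, 2, 6), (1, 6, 2), (2, 1, 6), (2, 6, 1), (3, 4, 4), (4, 3, 4), (4, 4, 3), (6, 1, 2), (6, 2, 1).
That gives 9 states.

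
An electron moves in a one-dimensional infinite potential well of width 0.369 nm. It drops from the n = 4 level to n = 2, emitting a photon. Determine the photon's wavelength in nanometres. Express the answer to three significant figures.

E_1 = h²/(8m_eL²) = 4.425×10^-19 J, so ΔE = (4² − 2²)E_1 = 5.310×10^-18 J.
λ = hc/ΔE = (6.626×10^-34·2.998×10^8)/5.310×10^-18 = 3.74×10^-8 m = 37.4 nm.

λ = 37.4 nm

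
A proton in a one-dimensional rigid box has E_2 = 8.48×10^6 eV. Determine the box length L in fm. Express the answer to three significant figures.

L = 9.83 fm

From E_n = n²h²/(8m_pL²), L = n·h/√(8m_pE_n).
E_2 = 8.48×10^6 eV = 1.358×10^-12 J, so L = 2·6.626×10^-34/√(8·1.673×10^-27·1.358×10^-12) = 9.83×10^-15 m = 9.83 fm.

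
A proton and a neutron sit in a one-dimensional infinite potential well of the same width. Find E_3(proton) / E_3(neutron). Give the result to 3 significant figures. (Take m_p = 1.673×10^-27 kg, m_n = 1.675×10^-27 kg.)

1.00

E_n ∝ 1/m at fixed n and L, so the ratio is m_n/m_p = 1.675×10^-27/1.673×10^-27 = 1.00.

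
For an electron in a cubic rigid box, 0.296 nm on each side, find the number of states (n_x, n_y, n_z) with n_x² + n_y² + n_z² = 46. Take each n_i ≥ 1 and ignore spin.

degeneracy = 6

The level has n_x² + n_y² + n_z² = 46. The ordered positive-integer solutions are (1, 3, 6), (1, 6, 3), (3, 1, 6), (3, 6, 1), (6, 1, 3), (6, 3, 1).
That gives 6 states.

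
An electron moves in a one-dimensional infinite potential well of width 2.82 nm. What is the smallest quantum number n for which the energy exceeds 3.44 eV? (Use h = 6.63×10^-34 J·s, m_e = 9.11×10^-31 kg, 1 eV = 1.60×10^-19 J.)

E_1 = h²/(8m_eL²) = 7.584×10^-21 J = 0.04740 eV.
Need n² > 3.44/0.04740 = 72.57, i.e. n > 8.519.
The smallest integer satisfying this is n = 9.

n = 9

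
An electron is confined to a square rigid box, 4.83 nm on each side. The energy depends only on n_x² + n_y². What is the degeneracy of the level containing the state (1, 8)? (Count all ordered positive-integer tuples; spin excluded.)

degeneracy = 4

The level has n_x² + n_y² = 65. The ordered positive-integer solutions are (1, 8), (4, 7), (7, 4), (8, 1).
That gives 4 states.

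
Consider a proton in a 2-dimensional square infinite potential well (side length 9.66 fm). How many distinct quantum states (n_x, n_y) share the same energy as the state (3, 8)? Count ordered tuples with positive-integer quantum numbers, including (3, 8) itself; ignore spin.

The level has n_x² + n_y² = 73. The ordered positive-integer solutions are (3, 8), (8, 3).
That gives 2 states.

degeneracy = 2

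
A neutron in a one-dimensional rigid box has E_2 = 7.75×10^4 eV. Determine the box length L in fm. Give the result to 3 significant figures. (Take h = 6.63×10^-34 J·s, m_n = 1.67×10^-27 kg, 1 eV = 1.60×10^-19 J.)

L = 103 fm

From E_n = n²h²/(8m_nL²), L = n·h/√(8m_nE_n).
E_2 = 7.75×10^4 eV = 1.240×10^-14 J, so L = 2·6.63×10^-34/√(8·1.67×10^-27·1.240×10^-14) = 1.03×10^-13 m = 103 fm.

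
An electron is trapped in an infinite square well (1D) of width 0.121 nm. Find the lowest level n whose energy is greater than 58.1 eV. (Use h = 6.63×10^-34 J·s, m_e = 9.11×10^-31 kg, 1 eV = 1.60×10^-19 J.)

E_1 = h²/(8m_eL²) = 4.120×10^-18 J = 25.75 eV.
Need n² > 58.1/25.75 = 2.256, i.e. n > 1.502.
The smallest integer satisfying this is n = 2.

n = 2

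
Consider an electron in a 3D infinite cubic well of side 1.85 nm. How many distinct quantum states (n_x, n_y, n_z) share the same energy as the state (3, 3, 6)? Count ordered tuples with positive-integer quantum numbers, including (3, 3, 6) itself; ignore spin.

The level has n_x² + n_y² + n_z² = 54. The ordered positive-integer solutions are (1, 2, 7), (1, 7, 2), (2, 1, 7), (2, 5, 5), (2, 7, 1), (3, 3, 6), (3, 6, 3), (5, 2, 5), (5, 5, 2), (6, 3, 3), (7, 1, 2), (7, 2, 1).
That gives 12 states.

degeneracy = 12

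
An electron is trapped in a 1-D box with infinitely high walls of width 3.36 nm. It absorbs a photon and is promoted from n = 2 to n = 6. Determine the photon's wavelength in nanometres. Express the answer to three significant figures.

E_1 = h²/(8m_eL²) = 5.337×10^-21 J, so ΔE = (6² − 2²)E_1 = 1.708×10^-19 J.
λ = hc/ΔE = (6.626×10^-34·2.998×10^8)/1.708×10^-19 = 1.16×10^-6 m = 1.16×10^3 nm.

λ = 1.16×10^3 nm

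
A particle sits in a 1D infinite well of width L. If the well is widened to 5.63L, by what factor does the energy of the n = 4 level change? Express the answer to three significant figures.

E_n ∝ 1/L², so the energy scales by 1/5.63² = 0.0315.

0.0315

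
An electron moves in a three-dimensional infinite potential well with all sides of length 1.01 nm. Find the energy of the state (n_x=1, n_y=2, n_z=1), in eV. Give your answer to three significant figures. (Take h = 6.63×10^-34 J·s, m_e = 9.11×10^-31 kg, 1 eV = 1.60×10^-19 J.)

For a 3D rectangular well E = (h²/8m_e)·Σ n_i²/L_i² = (6.63×10^-34)²/(8·9.11×10^-31) · [1²/(1.01 nm)² + 2²/(1.01 nm)² + 1²/(1.01 nm)²].
Evaluating gives E = 3.548×10^-19 J = 2.22 eV.

E = 2.22 eV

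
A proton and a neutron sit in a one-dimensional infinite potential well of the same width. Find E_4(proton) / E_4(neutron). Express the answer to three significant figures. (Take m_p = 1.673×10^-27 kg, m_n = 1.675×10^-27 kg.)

1.00

E_n ∝ 1/m at fixed n and L, so the ratio is m_n/m_p = 1.675×10^-27/1.673×10^-27 = 1.00.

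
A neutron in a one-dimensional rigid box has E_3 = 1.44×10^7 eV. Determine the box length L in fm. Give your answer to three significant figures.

L = 11.3 fm

From E_n = n²h²/(8m_nL²), L = n·h/√(8m_nE_n).
E_3 = 1.44×10^7 eV = 2.307×10^-12 J, so L = 3·6.626×10^-34/√(8·1.675×10^-27·2.307×10^-12) = 1.13×10^-14 m = 11.3 fm.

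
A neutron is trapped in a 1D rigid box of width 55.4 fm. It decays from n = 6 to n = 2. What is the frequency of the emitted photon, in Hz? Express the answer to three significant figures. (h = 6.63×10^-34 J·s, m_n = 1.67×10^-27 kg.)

E_1 = h²/(8m_nL²) = 1.072×10^-14 J and ΔE = (6² − 2²)E_1 = 3.430×10^-13 J.
f = ΔE/h = 3.430×10^-13/6.63×10^-34 = 5.17×10^20 Hz.

f = 5.17×10^20 Hz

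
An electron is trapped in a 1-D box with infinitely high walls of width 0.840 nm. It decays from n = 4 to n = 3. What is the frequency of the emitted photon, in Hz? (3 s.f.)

E_1 = h²/(8m_eL²) = 8.539×10^-20 J and ΔE = (4² − 3²)E_1 = 5.977×10^-19 J.
f = ΔE/h = 5.977×10^-19/6.626×10^-34 = 9.02×10^14 Hz.

f = 9.02×10^14 Hz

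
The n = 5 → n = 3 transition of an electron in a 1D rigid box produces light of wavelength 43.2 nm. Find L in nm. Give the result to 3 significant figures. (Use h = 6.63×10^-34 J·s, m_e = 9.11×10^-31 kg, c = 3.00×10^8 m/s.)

The photon carries ΔE = hc/λ = 6.63×10^-34·3.00×10^8/4.32×10^-8 m = 4.604×10^-18 J.
Since ΔE = (5² − 3²)E_1, E_1 = 2.878×10^-19 J, and L = h/√(8m_eE_1) = 4.58×10^-10 m = 0.458 nm.

L = 0.458 nm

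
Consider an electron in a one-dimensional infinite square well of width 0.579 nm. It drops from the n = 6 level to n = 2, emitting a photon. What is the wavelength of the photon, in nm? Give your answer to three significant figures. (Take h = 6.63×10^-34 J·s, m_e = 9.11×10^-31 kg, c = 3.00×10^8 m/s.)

E_1 = h²/(8m_eL²) = 1.799×10^-19 J, so ΔE = (6² − 2²)E_1 = 5.757×10^-18 J.
λ = hc/ΔE = (6.63×10^-34·3.00×10^8)/5.757×10^-18 = 3.45×10^-8 m = 34.5 nm.

λ = 34.5 nm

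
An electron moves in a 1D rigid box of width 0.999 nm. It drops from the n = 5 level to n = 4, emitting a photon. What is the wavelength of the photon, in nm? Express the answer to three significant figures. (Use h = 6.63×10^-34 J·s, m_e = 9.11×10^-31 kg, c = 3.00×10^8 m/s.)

E_1 = h²/(8m_eL²) = 6.043×10^-20 J, so ΔE = (5² − 4²)E_1 = 5.439×10^-19 J.
λ = hc/ΔE = (6.63×10^-34·3.00×10^8)/5.439×10^-19 = 3.66×10^-7 m = 366 nm.

λ = 366 nm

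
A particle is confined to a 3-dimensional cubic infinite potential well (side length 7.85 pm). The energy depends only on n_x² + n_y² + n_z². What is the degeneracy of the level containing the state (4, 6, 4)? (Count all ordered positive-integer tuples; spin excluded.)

The level has n_x² + n_y² + n_z² = 68. The ordered positive-integer solutions are (4, 4, 6), (4, 6, 4), (6, 4, 4).
That gives 3 states.

degeneracy = 3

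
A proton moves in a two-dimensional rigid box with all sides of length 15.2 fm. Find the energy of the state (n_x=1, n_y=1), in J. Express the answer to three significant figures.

For a 2D rectangular well E = (h²/8m_p)·Σ n_i²/L_i² = (6.626×10^-34)²/(8·1.673×10^-27) · [1²/(15.2 fm)² + 1²/(15.2 fm)²].
Evaluating gives E = 2.84×10^-13 J.

E = 2.84×10^-13 J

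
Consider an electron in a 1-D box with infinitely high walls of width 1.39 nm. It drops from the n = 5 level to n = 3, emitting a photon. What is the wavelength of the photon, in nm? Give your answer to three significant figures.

λ = 398 nm

E_1 = h²/(8m_eL²) = 3.118×10^-20 J, so ΔE = (5² − 3²)E_1 = 4.989×10^-19 J.
λ = hc/ΔE = (6.626×10^-34·2.998×10^8)/4.989×10^-19 = 3.98×10^-7 m = 398 nm.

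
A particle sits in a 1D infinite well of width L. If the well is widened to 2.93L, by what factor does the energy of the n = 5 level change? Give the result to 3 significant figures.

E_n ∝ 1/L², so the energy scales by 1/2.93² = 0.116.

0.116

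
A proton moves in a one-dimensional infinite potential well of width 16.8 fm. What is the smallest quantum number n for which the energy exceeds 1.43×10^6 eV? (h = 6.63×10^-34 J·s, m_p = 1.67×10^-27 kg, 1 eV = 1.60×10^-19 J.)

n = 2

E_1 = h²/(8m_pL²) = 1.166×10^-13 J = 7.288×10^5 eV.
Need n² > 1.43×10^6/7.288×10^5 = 1.962, i.e. n > 1.401.
The smallest integer satisfying this is n = 2.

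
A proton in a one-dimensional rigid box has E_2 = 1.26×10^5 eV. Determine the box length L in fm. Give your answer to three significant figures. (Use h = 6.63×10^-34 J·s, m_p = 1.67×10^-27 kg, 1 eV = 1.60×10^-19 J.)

From E_n = n²h²/(8m_pL²), L = n·h/√(8m_pE_n).
E_2 = 1.26×10^5 eV = 2.016×10^-14 J, so L = 2·6.63×10^-34/√(8·1.67×10^-27·2.016×10^-14) = 8.08×10^-14 m = 80.8 fm.

L = 80.8 fm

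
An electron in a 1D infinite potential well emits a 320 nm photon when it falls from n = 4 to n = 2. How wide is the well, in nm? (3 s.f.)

L = 1.08 nm

The photon carries ΔE = hc/λ = 6.626×10^-34·2.998×10^8/3.20×10^-7 m = 6.208×10^-19 J.
Since ΔE = (4² − 2²)E_1, E_1 = 5.173×10^-20 J, and L = h/√(8m_eE_1) = 1.08×10^-9 m = 1.08 nm.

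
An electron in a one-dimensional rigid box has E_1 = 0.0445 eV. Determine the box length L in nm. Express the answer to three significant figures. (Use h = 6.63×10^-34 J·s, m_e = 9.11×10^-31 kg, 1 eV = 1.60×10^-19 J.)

L = 2.91 nm

From E_n = n²h²/(8m_eL²), L = n·h/√(8m_eE_n).
E_1 = 0.0445 eV = 7.120×10^-21 J, so L = 1·6.63×10^-34/√(8·9.11×10^-31·7.120×10^-21) = 2.91×10^-9 m = 2.91 nm.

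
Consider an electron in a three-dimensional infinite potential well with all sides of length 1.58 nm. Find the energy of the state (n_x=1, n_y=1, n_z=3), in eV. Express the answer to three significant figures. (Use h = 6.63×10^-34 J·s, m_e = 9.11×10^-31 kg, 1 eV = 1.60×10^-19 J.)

For a 3D rectangular well E = (h²/8m_e)·Σ n_i²/L_i² = (6.63×10^-34)²/(8·9.11×10^-31) · [1²/(1.58 nm)² + 1²/(1.58 nm)² + 3²/(1.58 nm)²].
Evaluating gives E = 2.658×10^-19 J = 1.66 eV.

E = 1.66 eV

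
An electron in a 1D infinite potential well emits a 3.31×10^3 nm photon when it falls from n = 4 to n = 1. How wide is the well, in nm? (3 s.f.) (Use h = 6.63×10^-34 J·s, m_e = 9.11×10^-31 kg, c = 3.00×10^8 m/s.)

L = 3.88 nm

The photon carries ΔE = hc/λ = 6.63×10^-34·3.00×10^8/3.31×10^-6 m = 6.009×10^-20 J.
Since ΔE = (4² − 1²)E_1, E_1 = 4.006×10^-21 J, and L = h/√(8m_eE_1) = 3.88×10^-9 m = 3.88 nm.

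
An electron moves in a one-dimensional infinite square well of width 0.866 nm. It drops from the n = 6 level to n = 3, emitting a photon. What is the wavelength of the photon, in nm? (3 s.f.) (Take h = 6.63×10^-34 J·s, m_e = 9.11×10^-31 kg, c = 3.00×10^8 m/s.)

E_1 = h²/(8m_eL²) = 8.042×10^-20 J, so ΔE = (6² − 3²)E_1 = 2.171×10^-18 J.
λ = hc/ΔE = (6.63×10^-34·3.00×10^8)/2.171×10^-18 = 9.16×10^-8 m = 91.6 nm.

λ = 91.6 nm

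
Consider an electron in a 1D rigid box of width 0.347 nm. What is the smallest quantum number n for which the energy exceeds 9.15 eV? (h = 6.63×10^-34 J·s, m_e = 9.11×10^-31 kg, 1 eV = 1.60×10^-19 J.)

E_1 = h²/(8m_eL²) = 5.009×10^-19 J = 3.131 eV.
Need n² > 9.15/3.131 = 2.922, i.e. n > 1.709.
The smallest integer satisfying this is n = 2.

n = 2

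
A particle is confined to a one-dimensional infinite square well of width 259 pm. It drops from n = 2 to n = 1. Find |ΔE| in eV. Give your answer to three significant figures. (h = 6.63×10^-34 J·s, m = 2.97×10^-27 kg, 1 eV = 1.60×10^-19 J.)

|ΔE| = 0.00517 eV

E_1 = h²/(8mL²) = 2.758×10^-22 J.
|ΔE| = |2² − 1²|·E_1 = 3·2.758×10^-22 J = 8.274×10^-22 J = 0.00517 eV.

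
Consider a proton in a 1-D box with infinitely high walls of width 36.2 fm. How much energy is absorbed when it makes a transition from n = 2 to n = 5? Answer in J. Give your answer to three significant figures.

E_1 = h²/(8m_pL²) = 2.503×10^-14 J.
|ΔE| = |2² − 5²|·E_1 = 21·2.503×10^-14 J = 5.26×10^-13 J.

|ΔE| = 5.26×10^-13 J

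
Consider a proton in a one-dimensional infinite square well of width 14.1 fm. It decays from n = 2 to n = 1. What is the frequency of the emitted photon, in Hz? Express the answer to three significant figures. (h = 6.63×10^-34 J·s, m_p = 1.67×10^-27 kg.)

E_1 = h²/(8m_pL²) = 1.655×10^-13 J and ΔE = (2² − 1²)E_1 = 4.965×10^-13 J.
f = ΔE/h = 4.965×10^-13/6.63×10^-34 = 7.49×10^20 Hz.

f = 7.49×10^20 Hz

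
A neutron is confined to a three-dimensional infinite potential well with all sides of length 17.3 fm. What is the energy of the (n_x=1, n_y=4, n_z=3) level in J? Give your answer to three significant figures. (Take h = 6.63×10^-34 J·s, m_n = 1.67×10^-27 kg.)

E = 2.86×10^-12 J

For a 3D rectangular well E = (h²/8m_n)·Σ n_i²/L_i² = (6.63×10^-34)²/(8·1.67×10^-27) · [1²/(17.3 fm)² + 4²/(17.3 fm)² + 3²/(17.3 fm)²].
Evaluating gives E = 2.86×10^-12 J.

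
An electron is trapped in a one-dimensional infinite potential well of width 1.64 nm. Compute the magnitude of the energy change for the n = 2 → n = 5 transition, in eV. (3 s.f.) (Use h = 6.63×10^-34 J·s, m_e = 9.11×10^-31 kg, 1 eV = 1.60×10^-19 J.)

E_1 = h²/(8m_eL²) = 2.242×10^-20 J.
|ΔE| = |2² − 5²|·E_1 = 21·2.242×10^-20 J = 4.708×10^-19 J = 2.94 eV.

|ΔE| = 2.94 eV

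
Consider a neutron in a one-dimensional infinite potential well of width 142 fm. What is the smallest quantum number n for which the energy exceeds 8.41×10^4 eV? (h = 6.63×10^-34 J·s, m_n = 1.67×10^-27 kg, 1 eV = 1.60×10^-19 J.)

E_1 = h²/(8m_nL²) = 1.632×10^-15 J = 1.020×10^4 eV.
Need n² > 8.41×10^4/1.020×10^4 = 8.245, i.e. n > 2.871.
The smallest integer satisfying this is n = 3.

n = 3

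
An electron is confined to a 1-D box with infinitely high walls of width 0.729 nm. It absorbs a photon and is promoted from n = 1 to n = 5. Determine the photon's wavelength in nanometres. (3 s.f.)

λ = 73.0 nm

E_1 = h²/(8m_eL²) = 1.134×10^-19 J, so ΔE = (5² − 1²)E_1 = 2.722×10^-18 J.
λ = hc/ΔE = (6.626×10^-34·2.998×10^8)/2.722×10^-18 = 7.30×10^-8 m = 73.0 nm.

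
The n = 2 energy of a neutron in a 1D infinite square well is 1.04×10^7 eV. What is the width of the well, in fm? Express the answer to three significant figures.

L = 8.87 fm

From E_n = n²h²/(8m_nL²), L = n·h/√(8m_nE_n).
E_2 = 1.04×10^7 eV = 1.666×10^-12 J, so L = 2·6.626×10^-34/√(8·1.675×10^-27·1.666×10^-12) = 8.87×10^-15 m = 8.87 fm.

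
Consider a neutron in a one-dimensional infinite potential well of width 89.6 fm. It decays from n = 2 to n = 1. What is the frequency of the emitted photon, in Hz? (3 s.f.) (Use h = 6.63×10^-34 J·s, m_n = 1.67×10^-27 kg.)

E_1 = h²/(8m_nL²) = 4.098×10^-15 J and ΔE = (2² − 1²)E_1 = 1.229×10^-14 J.
f = ΔE/h = 1.229×10^-14/6.63×10^-34 = 1.85×10^19 Hz.

f = 1.85×10^19 Hz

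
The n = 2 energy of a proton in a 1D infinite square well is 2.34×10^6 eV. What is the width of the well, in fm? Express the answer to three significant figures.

L = 18.7 fm

From E_n = n²h²/(8m_pL²), L = n·h/√(8m_pE_n).
E_2 = 2.34×10^6 eV = 3.749×10^-13 J, so L = 2·6.626×10^-34/√(8·1.673×10^-27·3.749×10^-13) = 1.87×10^-14 m = 18.7 fm.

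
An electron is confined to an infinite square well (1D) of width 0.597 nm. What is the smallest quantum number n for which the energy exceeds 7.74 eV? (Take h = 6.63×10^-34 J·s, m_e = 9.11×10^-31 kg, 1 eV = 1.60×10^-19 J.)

n = 3

E_1 = h²/(8m_eL²) = 1.692×10^-19 J = 1.058 eV.
Need n² > 7.74/1.058 = 7.316, i.e. n > 2.705.
The smallest integer satisfying this is n = 3.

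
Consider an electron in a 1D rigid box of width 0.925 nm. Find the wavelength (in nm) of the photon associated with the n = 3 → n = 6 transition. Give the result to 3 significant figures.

λ = 104 nm

E_1 = h²/(8m_eL²) = 7.041×10^-20 J, so ΔE = (6² − 3²)E_1 = 1.901×10^-18 J.
λ = hc/ΔE = (6.626×10^-34·2.998×10^8)/1.901×10^-18 = 1.04×10^-7 m = 104 nm.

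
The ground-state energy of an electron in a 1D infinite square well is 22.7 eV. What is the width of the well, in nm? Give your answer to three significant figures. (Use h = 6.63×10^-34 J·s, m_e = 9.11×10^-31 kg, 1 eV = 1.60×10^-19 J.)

From E_n = n²h²/(8m_eL²), L = n·h/√(8m_eE_n).
E_1 = 22.7 eV = 3.632×10^-18 J, so L = 1·6.63×10^-34/√(8·9.11×10^-31·3.632×10^-18) = 1.29×10^-10 m = 0.129 nm.

L = 0.129 nm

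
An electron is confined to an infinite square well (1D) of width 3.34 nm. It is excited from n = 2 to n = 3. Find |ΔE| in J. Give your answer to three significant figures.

E_1 = h²/(8m_eL²) = 5.401×10^-21 J.
|ΔE| = |2² − 3²|·E_1 = 5·5.401×10^-21 J = 2.70×10^-20 J.

|ΔE| = 2.70×10^-20 J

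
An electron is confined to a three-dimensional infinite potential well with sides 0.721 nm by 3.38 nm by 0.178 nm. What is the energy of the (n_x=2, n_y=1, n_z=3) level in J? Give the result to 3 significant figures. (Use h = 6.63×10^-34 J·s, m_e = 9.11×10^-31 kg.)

For a 3D rectangular well E = (h²/8m_e)·Σ n_i²/L_i² = (6.63×10^-34)²/(8·9.11×10^-31) · [2²/(0.721 nm)² + 1²/(3.38 nm)² + 3²/(0.178 nm)²].
Evaluating gives E = 1.76×10^-17 J.

E = 1.76×10^-17 J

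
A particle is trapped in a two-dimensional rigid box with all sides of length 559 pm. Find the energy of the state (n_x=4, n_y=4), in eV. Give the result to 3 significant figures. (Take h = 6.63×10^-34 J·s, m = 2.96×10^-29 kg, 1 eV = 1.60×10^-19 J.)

E = 1.19 eV

For a 2D rectangular well E = (h²/8m)·Σ n_i²/L_i² = (6.63×10^-34)²/(8·2.96×10^-29) · [4²/(559 pm)² + 4²/(559 pm)²].
Evaluating gives E = 1.901×10^-19 J = 1.19 eV.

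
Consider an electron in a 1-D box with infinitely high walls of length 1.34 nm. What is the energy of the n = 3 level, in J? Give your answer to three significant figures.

For an infinite well E_n = n²h²/(8m_eL²), so E_1 = h²/(8m_eL²) = (6.626×10^-34)²/(8·9.109×10^-31·(1.34×10^-9 m)²) = 3.355×10^-20 J.
Then E_3 = 3²·E_1 = 9·3.355×10^-20 J = 3.02×10^-19 J.

E_3 = 3.02×10^-19 J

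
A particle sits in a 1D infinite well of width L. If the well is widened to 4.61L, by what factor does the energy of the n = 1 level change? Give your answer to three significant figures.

E_n ∝ 1/L², so the energy scales by 1/4.61² = 0.0471.

0.0471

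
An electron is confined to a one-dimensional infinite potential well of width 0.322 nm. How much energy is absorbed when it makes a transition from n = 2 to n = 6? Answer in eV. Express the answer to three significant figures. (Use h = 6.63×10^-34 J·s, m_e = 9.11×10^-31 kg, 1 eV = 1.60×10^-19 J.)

E_1 = h²/(8m_eL²) = 5.817×10^-19 J.
|ΔE| = |2² − 6²|·E_1 = 32·5.817×10^-19 J = 1.861×10^-17 J = 116 eV.

|ΔE| = 116 eV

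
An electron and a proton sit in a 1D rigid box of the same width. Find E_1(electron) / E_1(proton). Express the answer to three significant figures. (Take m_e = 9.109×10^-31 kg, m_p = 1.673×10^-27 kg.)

1.84×10^3

E_n ∝ 1/m at fixed n and L, so the ratio is m_p/m_e = 1.673×10^-27/9.109×10^-31 = 1.84×10^3.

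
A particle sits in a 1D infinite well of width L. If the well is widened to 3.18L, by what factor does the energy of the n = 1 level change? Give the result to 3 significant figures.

E_n ∝ 1/L², so the energy scales by 1/3.18² = 0.0989.

0.0989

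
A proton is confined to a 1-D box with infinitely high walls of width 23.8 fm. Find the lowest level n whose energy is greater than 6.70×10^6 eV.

E_1 = h²/(8m_pL²) = 5.791×10^-14 J = 3.615×10^5 eV.
Need n² > 6.70×10^6/3.615×10^5 = 18.53, i.e. n > 4.305.
The smallest integer satisfying this is n = 5.

n = 5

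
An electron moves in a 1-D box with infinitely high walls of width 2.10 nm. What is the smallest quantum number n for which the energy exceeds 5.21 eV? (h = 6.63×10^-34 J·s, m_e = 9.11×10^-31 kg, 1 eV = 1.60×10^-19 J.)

n = 8

E_1 = h²/(8m_eL²) = 1.368×10^-20 J = 0.08550 eV.
Need n² > 5.21/0.08550 = 60.94, i.e. n > 7.806.
The smallest integer satisfying this is n = 8.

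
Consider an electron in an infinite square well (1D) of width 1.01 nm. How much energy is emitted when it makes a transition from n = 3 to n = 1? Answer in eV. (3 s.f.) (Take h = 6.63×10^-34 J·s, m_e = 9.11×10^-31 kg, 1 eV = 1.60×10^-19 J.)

|ΔE| = 2.96 eV

E_1 = h²/(8m_eL²) = 5.913×10^-20 J.
|ΔE| = |3² − 1²|·E_1 = 8·5.913×10^-20 J = 4.730×10^-19 J = 2.96 eV.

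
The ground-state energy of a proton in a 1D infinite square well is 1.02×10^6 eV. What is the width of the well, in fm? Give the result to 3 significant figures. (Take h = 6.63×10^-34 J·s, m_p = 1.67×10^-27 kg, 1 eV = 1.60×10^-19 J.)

L = 14.2 fm

From E_n = n²h²/(8m_pL²), L = n·h/√(8m_pE_n).
E_1 = 1.02×10^6 eV = 1.632×10^-13 J, so L = 1·6.63×10^-34/√(8·1.67×10^-27·1.632×10^-13) = 1.42×10^-14 m = 14.2 fm.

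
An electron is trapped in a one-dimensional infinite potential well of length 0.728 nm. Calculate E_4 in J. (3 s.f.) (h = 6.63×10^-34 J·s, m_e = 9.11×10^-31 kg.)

For an infinite well E_n = n²h²/(8m_eL²), so E_1 = h²/(8m_eL²) = (6.63×10^-34)²/(8·9.11×10^-31·(7.28×10^-10 m)²) = 1.138×10^-19 J.
Then E_4 = 4²·E_1 = 16·1.138×10^-19 J = 1.82×10^-18 J.

E_4 = 1.82×10^-18 J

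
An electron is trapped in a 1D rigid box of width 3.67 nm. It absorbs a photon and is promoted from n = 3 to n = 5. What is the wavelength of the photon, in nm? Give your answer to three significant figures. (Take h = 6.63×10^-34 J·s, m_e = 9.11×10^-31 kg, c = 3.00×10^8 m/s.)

λ = 2.78×10^3 nm

E_1 = h²/(8m_eL²) = 4.478×10^-21 J, so ΔE = (5² − 3²)E_1 = 7.165×10^-20 J.
λ = hc/ΔE = (6.63×10^-34·3.00×10^8)/7.165×10^-20 = 2.78×10^-6 m = 2.78×10^3 nm.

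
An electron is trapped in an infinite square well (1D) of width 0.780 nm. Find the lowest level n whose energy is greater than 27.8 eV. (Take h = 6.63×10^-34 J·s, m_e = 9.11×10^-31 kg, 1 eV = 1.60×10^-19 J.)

n = 7

E_1 = h²/(8m_eL²) = 9.914×10^-20 J = 0.6196 eV.
Need n² > 27.8/0.6196 = 44.87, i.e. n > 6.699.
The smallest integer satisfying this is n = 7.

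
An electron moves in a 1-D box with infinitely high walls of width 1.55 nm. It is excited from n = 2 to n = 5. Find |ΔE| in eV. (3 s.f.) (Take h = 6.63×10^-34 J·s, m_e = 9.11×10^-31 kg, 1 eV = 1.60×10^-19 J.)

|ΔE| = 3.29 eV

E_1 = h²/(8m_eL²) = 2.510×10^-20 J.
|ΔE| = |2² − 5²|·E_1 = 21·2.510×10^-20 J = 5.271×10^-19 J = 3.29 eV.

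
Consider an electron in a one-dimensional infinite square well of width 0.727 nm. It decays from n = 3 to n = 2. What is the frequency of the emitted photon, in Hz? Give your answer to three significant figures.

f = 8.60×10^14 Hz

E_1 = h²/(8m_eL²) = 1.140×10^-19 J and ΔE = (3² − 2²)E_1 = 5.700×10^-19 J.
f = ΔE/h = 5.700×10^-19/6.626×10^-34 = 8.60×10^14 Hz.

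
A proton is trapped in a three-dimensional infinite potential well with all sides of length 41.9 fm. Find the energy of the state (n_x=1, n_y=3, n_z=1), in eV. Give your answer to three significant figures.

For a 3D rectangular well E = (h²/8m_p)·Σ n_i²/L_i² = (6.626×10^-34)²/(8·1.673×10^-27) · [1²/(41.9 fm)² + 3²/(41.9 fm)² + 1²/(41.9 fm)²].
Evaluating gives E = 2.055×10^-13 J = 1.28×10^6 eV.

E = 1.28×10^6 eV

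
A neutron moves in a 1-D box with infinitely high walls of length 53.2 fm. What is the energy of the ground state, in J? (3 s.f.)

For an infinite well E_n = n²h²/(8m_nL²), so E_1 = h²/(8m_nL²) = (6.626×10^-34)²/(8·1.675×10^-27·(5.32×10^-14 m)²) = 1.158×10^-14 J.

E_1 = 1.16×10^-14 J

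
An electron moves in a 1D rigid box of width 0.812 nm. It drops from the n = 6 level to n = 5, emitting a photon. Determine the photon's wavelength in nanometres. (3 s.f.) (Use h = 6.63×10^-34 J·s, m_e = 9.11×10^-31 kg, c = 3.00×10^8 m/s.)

λ = 198 nm

E_1 = h²/(8m_eL²) = 9.148×10^-20 J, so ΔE = (6² − 5²)E_1 = 1.006×10^-18 J.
λ = hc/ΔE = (6.63×10^-34·3.00×10^8)/1.006×10^-18 = 1.98×10^-7 m = 198 nm.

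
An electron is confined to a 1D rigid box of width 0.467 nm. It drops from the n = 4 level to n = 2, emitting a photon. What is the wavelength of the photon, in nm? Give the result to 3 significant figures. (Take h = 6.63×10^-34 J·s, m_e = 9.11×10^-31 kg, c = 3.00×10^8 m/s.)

E_1 = h²/(8m_eL²) = 2.766×10^-19 J, so ΔE = (4² − 2²)E_1 = 3.319×10^-18 J.
λ = hc/ΔE = (6.63×10^-34·3.00×10^8)/3.319×10^-18 = 5.99×10^-8 m = 59.9 nm.

λ = 59.9 nm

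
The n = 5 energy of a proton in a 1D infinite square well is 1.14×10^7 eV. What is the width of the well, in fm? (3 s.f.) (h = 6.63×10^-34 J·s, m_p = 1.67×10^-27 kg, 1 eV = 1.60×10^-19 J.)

From E_n = n²h²/(8m_pL²), L = n·h/√(8m_pE_n).
E_5 = 1.14×10^7 eV = 1.824×10^-12 J, so L = 5·6.63×10^-34/√(8·1.67×10^-27·1.824×10^-12) = 2.12×10^-14 m = 21.2 fm.

L = 21.2 fm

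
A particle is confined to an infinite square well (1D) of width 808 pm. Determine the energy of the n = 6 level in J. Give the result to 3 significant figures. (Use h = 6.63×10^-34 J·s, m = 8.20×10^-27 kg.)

For an infinite well E_n = n²h²/(8mL²), so E_1 = h²/(8mL²) = (6.63×10^-34)²/(8·8.20×10^-27·(8.08×10^-10 m)²) = 1.026×10^-23 J.
Then E_6 = 6²·E_1 = 36·1.026×10^-23 J = 3.69×10^-22 J.

E_6 = 3.69×10^-22 J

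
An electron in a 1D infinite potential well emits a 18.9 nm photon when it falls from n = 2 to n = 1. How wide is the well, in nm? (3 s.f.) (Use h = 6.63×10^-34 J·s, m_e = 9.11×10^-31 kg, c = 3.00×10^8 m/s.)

The photon carries ΔE = hc/λ = 6.63×10^-34·3.00×10^8/1.89×10^-8 m = 1.052×10^-17 J.
Since ΔE = (2² − 1²)E_1, E_1 = 3.507×10^-18 J, and L = h/√(8m_eE_1) = 1.31×10^-10 m = 0.131 nm.

L = 0.131 nm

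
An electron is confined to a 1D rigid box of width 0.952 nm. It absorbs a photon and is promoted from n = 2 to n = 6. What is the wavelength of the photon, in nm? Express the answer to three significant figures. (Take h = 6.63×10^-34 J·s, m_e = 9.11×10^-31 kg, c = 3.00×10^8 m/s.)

E_1 = h²/(8m_eL²) = 6.655×10^-20 J, so ΔE = (6² − 2²)E_1 = 2.130×10^-18 J.
λ = hc/ΔE = (6.63×10^-34·3.00×10^8)/2.130×10^-18 = 9.34×10^-8 m = 93.4 nm.

λ = 93.4 nm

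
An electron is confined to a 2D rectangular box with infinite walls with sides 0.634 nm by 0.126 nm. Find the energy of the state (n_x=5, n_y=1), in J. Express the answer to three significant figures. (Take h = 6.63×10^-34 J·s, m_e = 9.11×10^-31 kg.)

For a 2D rectangular well E = (h²/8m_e)·Σ n_i²/L_i² = (6.63×10^-34)²/(8·9.11×10^-31) · [5²/(0.634 nm)² + 1²/(0.126 nm)²].
Evaluating gives E = 7.55×10^-18 J.

E = 7.55×10^-18 J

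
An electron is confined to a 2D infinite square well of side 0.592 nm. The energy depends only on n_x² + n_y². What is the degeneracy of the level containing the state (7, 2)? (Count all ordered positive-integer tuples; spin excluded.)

The level has n_x² + n_y² = 53. The ordered positive-integer solutions are (2, 7), (7, 2).
That gives 2 states.

degeneracy = 2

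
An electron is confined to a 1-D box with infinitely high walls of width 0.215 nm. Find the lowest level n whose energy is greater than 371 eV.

n = 7

E_1 = h²/(8m_eL²) = 1.303×10^-18 J = 8.134 eV.
Need n² > 371/8.134 = 45.61, i.e. n > 6.754.
The smallest integer satisfying this is n = 7.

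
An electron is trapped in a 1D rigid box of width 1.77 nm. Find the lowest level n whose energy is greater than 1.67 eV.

n = 4

E_1 = h²/(8m_eL²) = 1.923×10^-20 J = 0.1200 eV.
Need n² > 1.67/0.1200 = 13.92, i.e. n > 3.731.
The smallest integer satisfying this is n = 4.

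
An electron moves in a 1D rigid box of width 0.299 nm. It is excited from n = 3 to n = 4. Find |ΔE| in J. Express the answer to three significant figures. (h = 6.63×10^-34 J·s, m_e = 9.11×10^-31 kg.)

E_1 = h²/(8m_eL²) = 6.746×10^-19 J.
|ΔE| = |3² − 4²|·E_1 = 7·6.746×10^-19 J = 4.72×10^-18 J.

|ΔE| = 4.72×10^-18 J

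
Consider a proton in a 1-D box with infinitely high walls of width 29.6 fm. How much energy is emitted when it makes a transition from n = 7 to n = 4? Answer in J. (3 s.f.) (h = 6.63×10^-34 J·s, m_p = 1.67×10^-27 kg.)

|ΔE| = 1.24×10^-12 J

E_1 = h²/(8m_pL²) = 3.755×10^-14 J.
|ΔE| = |7² − 4²|·E_1 = 33·3.755×10^-14 J = 1.24×10^-12 J.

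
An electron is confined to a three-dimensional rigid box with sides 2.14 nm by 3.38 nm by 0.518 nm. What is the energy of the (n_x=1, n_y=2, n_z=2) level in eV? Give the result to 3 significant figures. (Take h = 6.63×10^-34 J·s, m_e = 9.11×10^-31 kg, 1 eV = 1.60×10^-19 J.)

For a 3D rectangular well E = (h²/8m_e)·Σ n_i²/L_i² = (6.63×10^-34)²/(8·9.11×10^-31) · [1²/(2.14 nm)² + 2²/(3.38 nm)² + 2²/(0.518 nm)²].
Evaluating gives E = 9.334×10^-19 J = 5.83 eV.

E = 5.83 eV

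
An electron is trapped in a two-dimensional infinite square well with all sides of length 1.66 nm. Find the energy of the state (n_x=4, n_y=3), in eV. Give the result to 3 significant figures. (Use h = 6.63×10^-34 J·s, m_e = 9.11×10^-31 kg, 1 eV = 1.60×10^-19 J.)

For a 2D rectangular well E = (h²/8m_e)·Σ n_i²/L_i² = (6.63×10^-34)²/(8·9.11×10^-31) · [4²/(1.66 nm)² + 3²/(1.66 nm)²].
Evaluating gives E = 5.472×10^-19 J = 3.42 eV.

E = 3.42 eV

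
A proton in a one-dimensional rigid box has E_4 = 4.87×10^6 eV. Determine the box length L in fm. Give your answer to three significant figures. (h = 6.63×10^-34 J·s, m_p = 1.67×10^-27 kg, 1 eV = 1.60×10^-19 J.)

L = 26.0 fm

From E_n = n²h²/(8m_pL²), L = n·h/√(8m_pE_n).
E_4 = 4.87×10^6 eV = 7.792×10^-13 J, so L = 4·6.63×10^-34/√(8·1.67×10^-27·7.792×10^-13) = 2.60×10^-14 m = 26.0 fm.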